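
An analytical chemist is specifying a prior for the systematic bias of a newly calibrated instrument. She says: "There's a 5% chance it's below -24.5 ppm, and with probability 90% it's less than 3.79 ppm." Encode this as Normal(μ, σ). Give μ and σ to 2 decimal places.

The p-quantile of Normal(μ,σ) is μ + z_p·σ, with z_{0.05} = -1.645 and z_{0.9} = 1.282.
Eliminate σ: μ = (z₂·x₁ − z₁·x₂)/(z₂ − z₁) = (1.282·-24.5 − (-1.645)·3.79)/2.926 = -8.60.
Then σ = (x₂ − x₁)/(z₂ − z₁) = (3.79 − -24.5)/2.926 = 9.67.

μ = -8.60, σ = 9.67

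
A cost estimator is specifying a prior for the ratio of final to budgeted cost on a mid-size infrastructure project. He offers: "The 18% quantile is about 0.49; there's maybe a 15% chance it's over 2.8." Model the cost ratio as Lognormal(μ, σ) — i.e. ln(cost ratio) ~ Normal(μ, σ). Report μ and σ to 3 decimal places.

If T ~ Lognormal(μ,σ) then ln T ~ Normal(μ,σ), so the p-quantile of ln T is μ + z_p·σ.
ln(0.49) = -0.7133 and ln(2.8) = 1.03; z_{0.18} = -0.9154, z_{0.85} = 1.036.
σ = (1.03 − -0.7133)/(1.036 − (-0.9154)) = 0.893.
μ = -0.7133 − (-0.9154)·0.893 = 0.104.

μ ≈ 0.104, σ ≈ 0.893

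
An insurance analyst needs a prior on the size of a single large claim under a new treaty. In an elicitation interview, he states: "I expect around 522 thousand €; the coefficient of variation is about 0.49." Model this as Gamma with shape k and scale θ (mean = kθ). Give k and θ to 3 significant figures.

k ≈ 4.16, θ ≈ 125

For Gamma(k, scale θ): mean = kθ, variance = kθ², so CV = 1/√k.
CV = 0.49, hence k = 1/CV² = 4.16.
Then θ = mean/k = 522/4.16 = 125.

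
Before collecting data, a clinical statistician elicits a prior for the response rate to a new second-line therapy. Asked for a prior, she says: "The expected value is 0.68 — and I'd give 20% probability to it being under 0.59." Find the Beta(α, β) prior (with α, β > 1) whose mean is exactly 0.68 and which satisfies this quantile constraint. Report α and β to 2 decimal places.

α ≈ 12.39, β ≈ 5.83

With mean 0.68 fixed, write α = 0.68s, β = 0.32s where s = α+β.
Need P(θ < 0.59) = 0.2 under Beta(0.68s, 0.32s). Normal approximation: (q−m)/√(m(1−m)/s) ≈ z_{0.2} = -0.842, so s ≈ 0.68·0.32·(-0.842)²/(0.59−0.68)² = 19.0.
At s = 19.0: P(θ<0.59) ≈ 0.195. Adjusting to match 0.2 gives s ≈ 18.22.
So α = 0.68·18.22 ≈ 12.39, β = 0.32·18.22 ≈ 5.83.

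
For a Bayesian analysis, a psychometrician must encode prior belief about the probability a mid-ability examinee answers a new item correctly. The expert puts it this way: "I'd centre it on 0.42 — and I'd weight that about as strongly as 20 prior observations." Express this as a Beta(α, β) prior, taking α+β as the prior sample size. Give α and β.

α = 8.4, β = 11.6

Under the effective-sample-size interpretation, Beta(α, β) has prior mean α/(α+β) and prior sample size α+β.
So α+β = 20 and α/(α+β) = 0.42, giving α = 0.42·20 = 8.4 and β = 20 − 8.4 = 11.6.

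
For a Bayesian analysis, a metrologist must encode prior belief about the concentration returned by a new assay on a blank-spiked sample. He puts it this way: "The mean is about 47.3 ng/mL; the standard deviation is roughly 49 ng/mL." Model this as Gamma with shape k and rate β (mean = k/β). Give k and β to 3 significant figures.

For Gamma(k, rate β): mean = k/β, variance = k/β², so CV = 1/√k.
CV = SD/mean = 49/47.3 = 1.036, hence k = 1/CV² = 0.932.
Then β = k/mean = 0.932/47.3 = 0.0197.

k ≈ 0.932, β ≈ 0.0197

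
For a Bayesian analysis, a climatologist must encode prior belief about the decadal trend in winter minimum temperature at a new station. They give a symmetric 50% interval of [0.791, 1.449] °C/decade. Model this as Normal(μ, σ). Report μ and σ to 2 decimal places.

A symmetric 50% interval runs μ ± z·σ with z = 0.6745.
Half-width = 0.329, so σ = 0.329/0.6745 = 0.49.
μ is the interval midpoint, 1.12.

μ = 1.12, σ = 0.49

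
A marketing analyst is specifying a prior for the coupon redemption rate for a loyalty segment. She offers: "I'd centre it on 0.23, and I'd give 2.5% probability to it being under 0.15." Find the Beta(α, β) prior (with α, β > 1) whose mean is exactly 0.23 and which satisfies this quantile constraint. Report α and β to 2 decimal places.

With mean 0.23 fixed, write α = 0.23s, β = 0.77s where s = α+β.
Need P(θ < 0.15) = 0.025 under Beta(0.23s, 0.77s). Normal approximation: (q−m)/√(m(1−m)/s) ≈ z_{0.025} = -1.96, so s ≈ 0.23·0.77·(-1.96)²/(0.15−0.23)² = 106.3.
At s = 106.3: P(θ<0.15) ≈ 0.017. Adjusting to match 0.025 gives s ≈ 91.10.
So α = 0.23·91.10 ≈ 20.95, β = 0.77·91.10 ≈ 70.15.

α ≈ 20.95, β ≈ 70.15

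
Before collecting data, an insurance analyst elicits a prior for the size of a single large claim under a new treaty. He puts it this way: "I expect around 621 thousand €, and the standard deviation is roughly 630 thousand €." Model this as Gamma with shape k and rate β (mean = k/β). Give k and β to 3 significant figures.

For Gamma(k, rate β): mean = k/β, variance = k/β², so CV = 1/√k.
CV = SD/mean = 630/621 = 1.014, hence k = 1/CV² = 0.972.
Then β = k/mean = 0.972/621 = 0.00156.

k ≈ 0.972, β ≈ 0.00156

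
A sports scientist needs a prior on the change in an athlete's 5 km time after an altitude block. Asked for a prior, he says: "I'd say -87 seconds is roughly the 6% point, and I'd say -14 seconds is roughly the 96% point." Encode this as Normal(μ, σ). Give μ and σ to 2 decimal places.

For Normal(μ,σ), the p-quantile is μ + z_p·σ. Here z_{0.06} = -1.555, z_{0.96} = 1.751.
So -87 = μ − 1.555σ and -14 = μ + 1.751σ.
Subtracting: σ = (-14 − -87)/(1.751 − (-1.555)) = 22.08.
Then μ = -87 − (-1.555)·22.08 = -52.66.

μ = -52.66, σ = 22.08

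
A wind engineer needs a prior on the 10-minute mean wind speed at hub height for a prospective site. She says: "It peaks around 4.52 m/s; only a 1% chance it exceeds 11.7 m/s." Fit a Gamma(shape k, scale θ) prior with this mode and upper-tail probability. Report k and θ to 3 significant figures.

k ≈ 6.15, θ ≈ 0.878

Gamma(k,θ) with k>1 has mode (k−1)θ, so θ = 4.52/(k−1).
Need P(X < 11.7) = 0.99 with θ tied to k this way. Start at k = 2, θ = 4.52: P(X<11.7) ≈ 0.730.
Too low — raise k to concentrate. Iterating converges to k ≈ 6.15.
Then θ = 4.52/(6.15−1) ≈ 0.878.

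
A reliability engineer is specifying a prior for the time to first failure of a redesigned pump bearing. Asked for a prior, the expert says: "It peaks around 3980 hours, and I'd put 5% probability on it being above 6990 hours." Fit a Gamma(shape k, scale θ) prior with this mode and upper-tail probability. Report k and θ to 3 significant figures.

k ≈ 9.79, θ ≈ 453

Gamma(k,θ) with k>1 has mode (k−1)θ, so θ = 3980/(k−1).
Need P(X < 6990) = 0.95 with θ tied to k this way. Start at k = 2, θ = 3980: P(X<6990) ≈ 0.524.
Too low — raise k to concentrate. Iterating converges to k ≈ 9.79.
Then θ = 3980/(9.79−1) ≈ 453.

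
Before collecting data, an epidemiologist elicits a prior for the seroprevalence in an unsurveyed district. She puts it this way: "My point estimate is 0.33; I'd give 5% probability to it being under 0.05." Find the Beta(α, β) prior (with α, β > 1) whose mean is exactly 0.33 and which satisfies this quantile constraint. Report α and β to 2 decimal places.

With mean 0.33 fixed, write α = 0.33s, β = 0.67s where s = α+β.
Need P(θ < 0.05) = 0.05 under Beta(0.33s, 0.67s). Normal approximation: (q−m)/√(m(1−m)/s) ≈ z_{0.05} = -1.64, so s ≈ 0.33·0.67·(-1.64)²/(0.05−0.33)² = 7.6.
At s = 7.6: P(θ<0.05) ≈ 0.011. Adjusting to match 0.05 gives s ≈ 4.41.
So α = 0.33·4.41 ≈ 1.46, β = 0.67·4.41 ≈ 2.96.

α ≈ 1.46, β ≈ 2.96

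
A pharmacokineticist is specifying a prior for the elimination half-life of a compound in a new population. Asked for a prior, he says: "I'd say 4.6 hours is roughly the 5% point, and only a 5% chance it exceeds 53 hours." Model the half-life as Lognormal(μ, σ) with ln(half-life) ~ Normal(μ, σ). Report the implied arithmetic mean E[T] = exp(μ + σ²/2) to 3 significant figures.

If T ~ Lognormal(μ,σ) then ln T ~ Normal(μ,σ), so the p-quantile of ln T is μ + z_p·σ.
ln(4.6) = 1.526 and ln(53) = 3.97; z_{0.05} = -1.645, z_{0.95} = 1.645.
σ = (3.97 − 1.526)/(1.645 − (-1.645)) = 0.743.
μ = 1.526 − (-1.645)·0.743 = 2.748.
E[T] = exp(μ + σ²/2) = exp(2.748 + 0.2760) = 20.6 hours.

E[T] ≈ 20.6 hours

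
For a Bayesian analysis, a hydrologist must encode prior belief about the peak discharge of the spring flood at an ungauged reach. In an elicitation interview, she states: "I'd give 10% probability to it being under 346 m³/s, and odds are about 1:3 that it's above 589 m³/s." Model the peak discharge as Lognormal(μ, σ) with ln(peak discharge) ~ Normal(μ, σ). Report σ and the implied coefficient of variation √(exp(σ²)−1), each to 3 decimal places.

If T ~ Lognormal(μ,σ) then ln T ~ Normal(μ,σ), so the p-quantile of ln T is μ + z_p·σ.
ln(346) = 5.846 and ln(589) = 6.378; z_{0.1} = -1.282, z_{0.75} = 0.6745.
σ = (6.378 − 5.846)/(0.6745 − (-1.282)) = 0.272.
μ = 5.846 − (-1.282)·0.272 = 6.195.
CV = √(exp(σ²)−1) = √(exp(0.0740)−1) = 0.277.

σ ≈ 0.272, CV ≈ 0.277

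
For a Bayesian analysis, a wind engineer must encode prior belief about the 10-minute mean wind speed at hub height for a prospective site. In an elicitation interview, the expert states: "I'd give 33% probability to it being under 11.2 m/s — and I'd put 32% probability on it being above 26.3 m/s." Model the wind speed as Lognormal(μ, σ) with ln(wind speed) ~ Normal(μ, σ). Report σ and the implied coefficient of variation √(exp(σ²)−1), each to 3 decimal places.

If T ~ Lognormal(μ,σ) then ln T ~ Normal(μ,σ), so the p-quantile of ln T is μ + z_p·σ.
ln(11.2) = 2.416 and ln(26.3) = 3.27; z_{0.33} = -0.4399, z_{0.68} = 0.4677.
σ = (3.27 − 2.416)/(0.4677 − (-0.4399)) = 0.941.
μ = 2.416 − (-0.4399)·0.941 = 2.830.
CV = √(exp(σ²)−1) = √(exp(0.8846)−1) = 1.193.

σ ≈ 0.941, CV ≈ 1.193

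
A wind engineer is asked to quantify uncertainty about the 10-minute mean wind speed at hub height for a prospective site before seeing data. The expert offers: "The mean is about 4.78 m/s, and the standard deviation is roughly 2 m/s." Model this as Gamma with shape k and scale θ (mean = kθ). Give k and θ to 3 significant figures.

k ≈ 5.71, θ ≈ 0.837

For Gamma(k, scale θ): mean = kθ, variance = kθ², so CV = 1/√k.
CV = SD/mean = 2/4.78 = 0.4184, hence k = 1/CV² = 5.71.
Then θ = mean/k = 4.78/5.71 = 0.837.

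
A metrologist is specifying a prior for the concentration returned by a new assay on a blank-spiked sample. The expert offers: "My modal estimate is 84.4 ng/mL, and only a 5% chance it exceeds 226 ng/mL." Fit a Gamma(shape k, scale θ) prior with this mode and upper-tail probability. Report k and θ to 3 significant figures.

k ≈ 3.78, θ ≈ 30.4

Gamma(k,θ) with k>1 has mode (k−1)θ, so θ = 84.4/(k−1).
Need P(X < 226) = 0.95 with θ tied to k this way. Start at k = 2, θ = 84.4: P(X<226) ≈ 0.747.
Too low — raise k to concentrate. Iterating converges to k ≈ 3.78.
Then θ = 84.4/(3.78−1) ≈ 30.4.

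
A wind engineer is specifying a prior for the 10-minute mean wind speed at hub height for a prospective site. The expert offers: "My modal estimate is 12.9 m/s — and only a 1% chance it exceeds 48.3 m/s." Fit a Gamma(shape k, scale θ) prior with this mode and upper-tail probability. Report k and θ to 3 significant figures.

Gamma(k,θ) with k>1 has mode (k−1)θ, so θ = 12.9/(k−1).
Need P(X < 48.3) = 0.99 with θ tied to k this way. Start at k = 2, θ = 12.9: P(X<48.3) ≈ 0.888.
Too low — raise k to concentrate. Iterating converges to k ≈ 3.44.
Then θ = 12.9/(3.44−1) ≈ 5.28.

k ≈ 3.44, θ ≈ 5.28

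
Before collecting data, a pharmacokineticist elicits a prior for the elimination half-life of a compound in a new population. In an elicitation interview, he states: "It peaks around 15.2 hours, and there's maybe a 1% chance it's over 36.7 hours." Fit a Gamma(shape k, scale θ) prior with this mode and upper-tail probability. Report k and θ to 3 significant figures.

k ≈ 7.09, θ ≈ 2.5

Gamma(k,θ) with k>1 has mode (k−1)θ, so θ = 15.2/(k−1).
Need P(X < 36.7) = 0.99 with θ tied to k this way. Start at k = 2, θ = 15.2: P(X<36.7) ≈ 0.695.
Too low — raise k to concentrate. Iterating converges to k ≈ 7.09.
Then θ = 15.2/(7.09−1) ≈ 2.5.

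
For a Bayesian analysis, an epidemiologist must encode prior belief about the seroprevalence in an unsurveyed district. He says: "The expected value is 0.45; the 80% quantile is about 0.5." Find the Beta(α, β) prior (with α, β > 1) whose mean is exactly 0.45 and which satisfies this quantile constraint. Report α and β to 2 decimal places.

With mean 0.45 fixed, write α = 0.45s, β = 0.55s where s = α+β.
Need P(θ < 0.5) = 0.8 under Beta(0.45s, 0.55s). Normal approximation: (q−m)/√(m(1−m)/s) ≈ z_{0.8} = 0.842, so s ≈ 0.45·0.55·(0.842)²/(0.5−0.45)² = 70.1.
At s = 70.1: P(θ<0.5) ≈ 0.800. Adjusting to match 0.8 gives s ≈ 69.87.
So α = 0.45·69.87 ≈ 31.44, β = 0.55·69.87 ≈ 38.43.

α ≈ 31.44, β ≈ 38.43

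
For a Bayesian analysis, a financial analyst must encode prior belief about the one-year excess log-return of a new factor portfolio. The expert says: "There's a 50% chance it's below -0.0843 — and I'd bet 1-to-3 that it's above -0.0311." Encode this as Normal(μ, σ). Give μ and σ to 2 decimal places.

μ = -0.08, σ = 0.08

For Normal(μ,σ), the p-quantile is μ + z_p·σ. Here z_{0.5} = 0, z_{0.75} = 0.6745.
So -0.0843 = μ + 0σ and -0.0311 = μ + 0.6745σ.
Subtracting: σ = (-0.0311 − -0.0843)/(0.6745 − (0)) = 0.08.
Then μ = -0.0843 − (0)·0.08 = -0.08.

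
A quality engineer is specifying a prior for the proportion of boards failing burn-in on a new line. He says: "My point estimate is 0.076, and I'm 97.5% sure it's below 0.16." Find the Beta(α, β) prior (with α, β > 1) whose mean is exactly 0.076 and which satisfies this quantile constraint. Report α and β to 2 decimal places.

With mean 0.076 fixed, write α = 0.076s, β = 0.924s where s = α+β.
Need P(θ < 0.16) = 0.975 under Beta(0.076s, 0.924s). Normal approximation: (q−m)/√(m(1−m)/s) ≈ z_{0.975} = 1.96, so s ≈ 0.076·0.924·(1.96)²/(0.16−0.076)² = 38.2.
At s = 38.2: P(θ<0.16) ≈ 0.956. Adjusting to match 0.975 gives s ≈ 53.24.
So α = 0.076·53.24 ≈ 4.05, β = 0.924·53.24 ≈ 49.20.

α ≈ 4.05, β ≈ 49.20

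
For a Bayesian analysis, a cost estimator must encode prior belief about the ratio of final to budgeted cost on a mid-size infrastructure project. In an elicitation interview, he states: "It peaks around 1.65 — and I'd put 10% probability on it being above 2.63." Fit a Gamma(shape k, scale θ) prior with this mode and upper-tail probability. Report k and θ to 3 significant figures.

k ≈ 9.64, θ ≈ 0.191

Gamma(k,θ) with k>1 has mode (k−1)θ, so θ = 1.65/(k−1).
Need P(X < 2.63) = 0.9 with θ tied to k this way. Start at k = 2, θ = 1.65: P(X<2.63) ≈ 0.473.
Too low — raise k to concentrate. Iterating converges to k ≈ 9.64.
Then θ = 1.65/(9.64−1) ≈ 0.191.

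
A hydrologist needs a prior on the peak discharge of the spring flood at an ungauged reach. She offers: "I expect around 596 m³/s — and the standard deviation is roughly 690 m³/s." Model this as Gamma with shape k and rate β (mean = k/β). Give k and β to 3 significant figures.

For Gamma(k, rate β): mean = k/β, variance = k/β², so CV = 1/√k.
CV = SD/mean = 690/596 = 1.158, hence k = 1/CV² = 0.746.
Then β = k/mean = 0.746/596 = 0.00125.

k ≈ 0.746, β ≈ 0.00125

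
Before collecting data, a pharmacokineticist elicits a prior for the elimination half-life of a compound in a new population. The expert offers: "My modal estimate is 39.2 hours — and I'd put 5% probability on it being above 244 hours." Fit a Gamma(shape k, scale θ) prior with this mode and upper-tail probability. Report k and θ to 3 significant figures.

Gamma(k,θ) with k>1 has mode (k−1)θ, so θ = 39.2/(k−1).
Need P(X < 244) = 0.95 with θ tied to k this way. Start at k = 2, θ = 39.2: P(X<244) ≈ 0.986.
Too high — lower k to spread out. Iterating converges to k ≈ 1.68.
Then θ = 39.2/(1.68−1) ≈ 58.

k ≈ 1.68, θ ≈ 58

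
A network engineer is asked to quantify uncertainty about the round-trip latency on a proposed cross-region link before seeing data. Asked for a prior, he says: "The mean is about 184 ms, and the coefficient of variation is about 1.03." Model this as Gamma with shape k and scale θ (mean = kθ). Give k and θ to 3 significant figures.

For Gamma(k, scale θ): mean = kθ, variance = kθ², so CV = 1/√k.
CV = 1.03, hence k = 1/CV² = 0.943.
Then θ = mean/k = 184/0.943 = 195.

k ≈ 0.943, θ ≈ 195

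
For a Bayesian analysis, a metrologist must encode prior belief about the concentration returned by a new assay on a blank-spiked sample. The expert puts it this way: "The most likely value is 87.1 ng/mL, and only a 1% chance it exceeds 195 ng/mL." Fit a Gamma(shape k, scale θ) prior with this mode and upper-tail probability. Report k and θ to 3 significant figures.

k ≈ 8.4, θ ≈ 11.8

Gamma(k,θ) with k>1 has mode (k−1)θ, so θ = 87.1/(k−1).
Need P(X < 195) = 0.99 with θ tied to k this way. Start at k = 2, θ = 87.1: P(X<195) ≈ 0.655.
Too low — raise k to concentrate. Iterating converges to k ≈ 8.4.
Then θ = 87.1/(8.4−1) ≈ 11.8.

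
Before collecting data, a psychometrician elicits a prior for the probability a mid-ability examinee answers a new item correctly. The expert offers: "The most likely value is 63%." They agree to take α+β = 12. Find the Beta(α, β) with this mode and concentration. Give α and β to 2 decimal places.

For α,β > 1 the Beta mode is (α−1)/(α+β−2). With α+β = 12, the mode is (α−1)/10.
Set (α−1)/10 = 0.63 → α = 1 + 0.63·10 = 7.30.
β = 12 − α = 4.70.

α = 7.30, β = 4.70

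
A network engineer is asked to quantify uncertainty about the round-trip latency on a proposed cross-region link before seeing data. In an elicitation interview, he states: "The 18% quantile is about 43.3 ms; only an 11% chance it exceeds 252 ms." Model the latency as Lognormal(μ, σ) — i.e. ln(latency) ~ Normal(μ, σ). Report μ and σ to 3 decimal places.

If T ~ Lognormal(μ,σ) then ln T ~ Normal(μ,σ), so the p-quantile of ln T is μ + z_p·σ.
ln(43.3) = 3.768 and ln(252) = 5.529; z_{0.18} = -0.9154, z_{0.89} = 1.227.
σ = (5.529 − 3.768)/(1.227 − (-0.9154)) = 0.822.
μ = 3.768 − (-0.9154)·0.822 = 4.521.

μ ≈ 4.521, σ ≈ 0.822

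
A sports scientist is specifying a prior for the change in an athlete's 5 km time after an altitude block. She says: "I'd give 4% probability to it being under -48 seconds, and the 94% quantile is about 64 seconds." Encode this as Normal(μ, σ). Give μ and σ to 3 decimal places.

The p-quantile of Normal(μ,σ) is μ + z_p·σ, with z_{0.04} = -1.751 and z_{0.94} = 1.555.
Eliminate σ: μ = (z₂·x₁ − z₁·x₂)/(z₂ − z₁) = (1.555·-48 − (-1.751)·64)/3.305 = 11.319.
Then σ = (x₂ − x₁)/(z₂ − z₁) = (64 − -48)/3.305 = 33.883.

μ = 11.319, σ = 33.883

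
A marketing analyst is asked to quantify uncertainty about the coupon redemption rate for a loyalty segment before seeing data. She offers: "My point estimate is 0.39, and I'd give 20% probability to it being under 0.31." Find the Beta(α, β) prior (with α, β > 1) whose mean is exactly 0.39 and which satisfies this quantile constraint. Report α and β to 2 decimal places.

α ≈ 10.49, β ≈ 16.41

With mean 0.39 fixed, write α = 0.39s, β = 0.61s where s = α+β.
Need P(θ < 0.31) = 0.2 under Beta(0.39s, 0.61s). Normal approximation: (q−m)/√(m(1−m)/s) ≈ z_{0.2} = -0.842, so s ≈ 0.39·0.61·(-0.842)²/(0.31−0.39)² = 26.3.
At s = 26.3: P(θ<0.31) ≈ 0.203. Adjusting to match 0.2 gives s ≈ 26.90.
So α = 0.39·26.90 ≈ 10.49, β = 0.61·26.90 ≈ 16.41.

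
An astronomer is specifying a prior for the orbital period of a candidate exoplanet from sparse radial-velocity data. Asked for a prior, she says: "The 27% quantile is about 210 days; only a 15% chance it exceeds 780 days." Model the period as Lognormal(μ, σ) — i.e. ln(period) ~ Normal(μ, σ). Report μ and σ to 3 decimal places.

If T ~ Lognormal(μ,σ) then ln T ~ Normal(μ,σ), so the p-quantile of ln T is μ + z_p·σ.
ln(210) = 5.347 and ln(780) = 6.659; z_{0.27} = -0.6128, z_{0.85} = 1.036.
σ = (6.659 − 5.347)/(1.036 − (-0.6128)) = 0.796.
μ = 5.347 − (-0.6128)·0.796 = 5.835.

μ ≈ 5.835, σ ≈ 0.796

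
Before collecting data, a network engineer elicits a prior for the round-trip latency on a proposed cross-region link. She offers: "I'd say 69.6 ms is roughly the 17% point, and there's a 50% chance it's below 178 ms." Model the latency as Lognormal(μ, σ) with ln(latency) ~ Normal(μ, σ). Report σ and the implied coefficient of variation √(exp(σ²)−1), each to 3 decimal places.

σ ≈ 0.984, CV ≈ 1.278

If T ~ Lognormal(μ,σ) then ln T ~ Normal(μ,σ), so the p-quantile of ln T is μ + z_p·σ.
ln(69.6) = 4.243 and ln(178) = 5.182; z_{0.17} = -0.9542, z_{0.5} = 0.
σ = (5.182 − 4.243)/(0 − (-0.9542)) = 0.984.
μ = 4.243 − (-0.9542)·0.984 = 5.182.
CV = √(exp(σ²)−1) = √(exp(0.9685)−1) = 1.278.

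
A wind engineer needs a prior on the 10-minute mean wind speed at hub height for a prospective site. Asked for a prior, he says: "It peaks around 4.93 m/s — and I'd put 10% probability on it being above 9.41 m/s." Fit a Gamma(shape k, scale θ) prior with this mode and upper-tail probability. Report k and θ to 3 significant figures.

Gamma(k,θ) with k>1 has mode (k−1)θ, so θ = 4.93/(k−1).
Need P(X < 9.41) = 0.9 with θ tied to k this way. Start at k = 2, θ = 4.93: P(X<9.41) ≈ 0.569.
Too low — raise k to concentrate. Iterating converges to k ≈ 5.58.
Then θ = 4.93/(5.58−1) ≈ 1.08.

k ≈ 5.58, θ ≈ 1.08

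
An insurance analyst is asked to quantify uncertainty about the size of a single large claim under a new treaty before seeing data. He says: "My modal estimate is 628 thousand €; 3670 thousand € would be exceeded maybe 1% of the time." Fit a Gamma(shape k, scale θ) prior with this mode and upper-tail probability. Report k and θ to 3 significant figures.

k ≈ 2.2, θ ≈ 524

Gamma(k,θ) with k>1 has mode (k−1)θ, so θ = 628/(k−1).
Need P(X < 3670) = 0.99 with θ tied to k this way. Start at k = 2, θ = 628: P(X<3670) ≈ 0.980.
Too low — raise k to concentrate. Iterating converges to k ≈ 2.2.
Then θ = 628/(2.2−1) ≈ 524.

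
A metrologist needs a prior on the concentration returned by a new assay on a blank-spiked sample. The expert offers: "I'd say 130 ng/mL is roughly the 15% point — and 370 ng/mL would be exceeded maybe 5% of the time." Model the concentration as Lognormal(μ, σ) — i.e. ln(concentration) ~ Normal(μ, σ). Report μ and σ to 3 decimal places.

μ ≈ 5.272, σ ≈ 0.390

If T ~ Lognormal(μ,σ) then ln T ~ Normal(μ,σ), so the p-quantile of ln T is μ + z_p·σ.
ln(130) = 4.868 and ln(370) = 5.914; z_{0.15} = -1.036, z_{0.95} = 1.645.
σ = (5.914 − 4.868)/(1.645 − (-1.036)) = 0.390.
μ = 4.868 − (-1.036)·0.390 = 5.272.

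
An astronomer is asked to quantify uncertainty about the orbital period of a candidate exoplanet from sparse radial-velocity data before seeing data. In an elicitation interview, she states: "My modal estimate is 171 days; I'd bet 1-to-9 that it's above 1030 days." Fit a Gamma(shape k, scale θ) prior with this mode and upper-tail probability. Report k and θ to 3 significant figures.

Gamma(k,θ) with k>1 has mode (k−1)θ, so θ = 171/(k−1).
Need P(X < 1030) = 0.9 with θ tied to k this way. Start at k = 2, θ = 171: P(X<1030) ≈ 0.983.
Too high — lower k to spread out. Iterating converges to k ≈ 1.53.
Then θ = 171/(1.53−1) ≈ 325.

k ≈ 1.53, θ ≈ 325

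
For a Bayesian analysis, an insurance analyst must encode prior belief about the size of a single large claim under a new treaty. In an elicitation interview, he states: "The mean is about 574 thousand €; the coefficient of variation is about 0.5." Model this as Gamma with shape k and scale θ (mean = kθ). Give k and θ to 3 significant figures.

k ≈ 4, θ ≈ 144

For Gamma(k, scale θ): mean = kθ, variance = kθ², so CV = 1/√k.
CV = 0.5, hence k = 1/CV² = 4.
Then θ = mean/k = 574/4 = 144.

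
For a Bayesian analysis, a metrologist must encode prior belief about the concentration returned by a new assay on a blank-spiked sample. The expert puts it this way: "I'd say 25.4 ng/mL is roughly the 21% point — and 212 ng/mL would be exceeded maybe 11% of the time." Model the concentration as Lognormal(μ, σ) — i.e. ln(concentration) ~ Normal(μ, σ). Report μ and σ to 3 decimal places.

μ ≈ 4.076, σ ≈ 1.044

If T ~ Lognormal(μ,σ) then ln T ~ Normal(μ,σ), so the p-quantile of ln T is μ + z_p·σ.
ln(25.4) = 3.235 and ln(212) = 5.357; z_{0.21} = -0.8064, z_{0.89} = 1.227.
σ = (5.357 − 3.235)/(1.227 − (-0.8064)) = 1.044.
μ = 3.235 − (-0.8064)·1.044 = 4.076.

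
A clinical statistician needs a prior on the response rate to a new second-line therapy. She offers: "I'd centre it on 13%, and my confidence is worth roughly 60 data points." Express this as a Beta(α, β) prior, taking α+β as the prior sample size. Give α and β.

α = 7.8, β = 52.2

Under the effective-sample-size interpretation, Beta(α, β) has prior mean α/(α+β) and prior sample size α+β.
So α+β = 60 and α/(α+β) = 0.13, giving α = 0.13·60 = 7.8 and β = 60 − 7.8 = 52.2.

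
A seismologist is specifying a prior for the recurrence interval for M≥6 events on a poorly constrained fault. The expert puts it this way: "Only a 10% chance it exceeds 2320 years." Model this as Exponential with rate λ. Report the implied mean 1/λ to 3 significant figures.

P(T > 2320.0) = e^(−λ·2320.0) = 0.1, so λ = −ln(0.1)/2320.0 = 0.000992.
Mean = 1/λ = 1010 years.

mean ≈ 1010 years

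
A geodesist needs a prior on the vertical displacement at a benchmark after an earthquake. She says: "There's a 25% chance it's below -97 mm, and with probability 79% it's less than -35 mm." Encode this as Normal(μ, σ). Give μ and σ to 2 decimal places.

μ = -68.76, σ = 41.87

The p-quantile of Normal(μ,σ) is μ + z_p·σ, with z_{0.25} = -0.6745 and z_{0.79} = 0.8064.
Eliminate σ: μ = (z₂·x₁ − z₁·x₂)/(z₂ − z₁) = (0.8064·-97 − (-0.6745)·-35)/1.481 = -68.76.
Then σ = (x₂ − x₁)/(z₂ − z₁) = (-35 − -97)/1.481 = 41.87.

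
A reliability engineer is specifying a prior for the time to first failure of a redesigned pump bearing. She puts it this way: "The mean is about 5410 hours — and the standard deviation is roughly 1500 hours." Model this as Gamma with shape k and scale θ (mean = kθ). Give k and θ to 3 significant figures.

For Gamma(k, scale θ): mean = kθ, variance = kθ², so CV = 1/√k.
CV = SD/mean = 1500/5410 = 0.2773, hence k = 1/CV² = 13.
Then θ = mean/k = 5410/13 = 416.

k ≈ 13, θ ≈ 416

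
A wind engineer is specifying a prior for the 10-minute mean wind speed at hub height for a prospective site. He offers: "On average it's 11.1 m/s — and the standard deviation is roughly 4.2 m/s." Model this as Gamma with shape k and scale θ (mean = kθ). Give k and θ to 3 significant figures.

k ≈ 6.98, θ ≈ 1.59

For Gamma(k, scale θ): mean = kθ, variance = kθ², so CV = 1/√k.
CV = SD/mean = 4.2/11.1 = 0.3784, hence k = 1/CV² = 6.98.
Then θ = mean/k = 11.1/6.98 = 1.59.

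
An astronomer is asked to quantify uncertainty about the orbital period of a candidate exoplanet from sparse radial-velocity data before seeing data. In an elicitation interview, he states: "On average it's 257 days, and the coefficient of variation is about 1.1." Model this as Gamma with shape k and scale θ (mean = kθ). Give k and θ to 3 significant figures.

k ≈ 0.826, θ ≈ 311

For Gamma(k, scale θ): mean = kθ, variance = kθ², so CV = 1/√k.
CV = 1.1, hence k = 1/CV² = 0.826.
Then θ = mean/k = 257/0.826 = 311.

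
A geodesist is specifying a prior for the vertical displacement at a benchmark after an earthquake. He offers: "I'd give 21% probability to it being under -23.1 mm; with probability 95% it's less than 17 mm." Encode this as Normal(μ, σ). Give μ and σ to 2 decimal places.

For Normal(μ,σ), the p-quantile is μ + z_p·σ. Here z_{0.21} = -0.8064, z_{0.95} = 1.645.
So -23.1 = μ − 0.8064σ and 17 = μ + 1.645σ.
Subtracting: σ = (17 − -23.1)/(1.645 − (-0.8064)) = 16.36.
Then μ = -23.1 − (-0.8064)·16.36 = -9.91.

μ = -9.91, σ = 16.36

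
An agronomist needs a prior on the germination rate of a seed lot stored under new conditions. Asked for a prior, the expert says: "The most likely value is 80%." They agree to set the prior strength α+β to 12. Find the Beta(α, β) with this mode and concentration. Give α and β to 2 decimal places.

For α,β > 1 the Beta mode is (α−1)/(α+β−2). With α+β = 12, the mode is (α−1)/10.
Set (α−1)/10 = 0.8 → α = 1 + 0.8·10 = 9.00.
β = 12 − α = 3.00.

α = 9.00, β = 3.00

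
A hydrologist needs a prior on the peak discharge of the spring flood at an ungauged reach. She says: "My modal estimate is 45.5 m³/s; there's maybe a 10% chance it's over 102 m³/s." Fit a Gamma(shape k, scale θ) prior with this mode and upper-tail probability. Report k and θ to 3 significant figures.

k ≈ 3.95, θ ≈ 15.4

Gamma(k,θ) with k>1 has mode (k−1)θ, so θ = 45.5/(k−1).
Need P(X < 102) = 0.9 with θ tied to k this way. Start at k = 2, θ = 45.5: P(X<102) ≈ 0.655.
Too low — raise k to concentrate. Iterating converges to k ≈ 3.95.
Then θ = 45.5/(3.95−1) ≈ 15.4.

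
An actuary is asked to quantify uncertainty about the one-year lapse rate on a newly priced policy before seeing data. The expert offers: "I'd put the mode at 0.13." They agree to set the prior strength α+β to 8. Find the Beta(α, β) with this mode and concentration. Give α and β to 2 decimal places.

For α,β > 1 the Beta mode is (α−1)/(α+β−2). With α+β = 8, the mode is (α−1)/6.
Set (α−1)/6 = 0.13 → α = 1 + 0.13·6 = 1.78.
β = 8 − α = 6.22.

α = 1.78, β = 6.22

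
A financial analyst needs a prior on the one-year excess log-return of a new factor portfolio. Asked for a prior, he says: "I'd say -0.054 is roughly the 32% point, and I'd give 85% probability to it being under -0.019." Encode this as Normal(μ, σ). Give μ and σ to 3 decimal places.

The p-quantile of Normal(μ,σ) is μ + z_p·σ, with z_{0.32} = -0.4677 and z_{0.85} = 1.036.
Eliminate σ: μ = (z₂·x₁ − z₁·x₂)/(z₂ − z₁) = (1.036·-0.054 − (-0.4677)·-0.019)/1.504 = -0.043.
Then σ = (x₂ − x₁)/(z₂ − z₁) = (-0.019 − -0.054)/1.504 = 0.023.

μ = -0.043, σ = 0.023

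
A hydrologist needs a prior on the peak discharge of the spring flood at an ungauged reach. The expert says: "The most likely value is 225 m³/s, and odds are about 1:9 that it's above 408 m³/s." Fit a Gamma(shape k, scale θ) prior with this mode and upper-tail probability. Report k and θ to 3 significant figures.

Gamma(k,θ) with k>1 has mode (k−1)θ, so θ = 225/(k−1).
Need P(X < 408) = 0.9 with θ tied to k this way. Start at k = 2, θ = 225: P(X<408) ≈ 0.541.
Too low — raise k to concentrate. Iterating converges to k ≈ 6.38.
Then θ = 225/(6.38−1) ≈ 41.8.

k ≈ 6.38, θ ≈ 41.8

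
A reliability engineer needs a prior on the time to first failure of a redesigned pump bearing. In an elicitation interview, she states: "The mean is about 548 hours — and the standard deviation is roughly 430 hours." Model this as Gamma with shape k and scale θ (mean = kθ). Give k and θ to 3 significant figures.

k ≈ 1.62, θ ≈ 337

For Gamma(k, scale θ): mean = kθ, variance = kθ², so CV = 1/√k.
CV = SD/mean = 430/548 = 0.7847, hence k = 1/CV² = 1.62.
Then θ = mean/k = 548/1.62 = 337.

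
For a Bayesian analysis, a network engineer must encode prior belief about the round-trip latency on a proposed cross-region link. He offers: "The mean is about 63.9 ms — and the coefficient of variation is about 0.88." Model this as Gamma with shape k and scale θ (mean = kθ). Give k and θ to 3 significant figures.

k ≈ 1.29, θ ≈ 49.5

For Gamma(k, scale θ): mean = kθ, variance = kθ², so CV = 1/√k.
CV = 0.88, hence k = 1/CV² = 1.29.
Then θ = mean/k = 63.9/1.29 = 49.5.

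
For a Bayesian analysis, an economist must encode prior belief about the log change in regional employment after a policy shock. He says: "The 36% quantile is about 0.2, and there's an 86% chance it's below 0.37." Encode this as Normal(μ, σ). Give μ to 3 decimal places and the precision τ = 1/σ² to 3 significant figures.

μ = 0.242, τ = 71.6

The p-quantile of Normal(μ,σ) is μ + z_p·σ, with z_{0.36} = -0.3585 and z_{0.86} = 1.08.
Eliminate σ: μ = (z₂·x₁ − z₁·x₂)/(z₂ − z₁) = (1.08·0.2 − (-0.3585)·0.37)/1.439 = 0.242.
Then σ = (x₂ − x₁)/(z₂ − z₁) = (0.37 − 0.2)/1.439 = 0.118.
Precision τ = 1/σ² = 1/0.1182² = 71.6.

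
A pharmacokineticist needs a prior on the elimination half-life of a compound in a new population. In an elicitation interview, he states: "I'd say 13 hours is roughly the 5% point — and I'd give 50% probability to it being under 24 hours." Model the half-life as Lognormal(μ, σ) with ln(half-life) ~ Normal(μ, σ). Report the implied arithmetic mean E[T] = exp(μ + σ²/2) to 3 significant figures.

If T ~ Lognormal(μ,σ) then ln T ~ Normal(μ,σ), so the p-quantile of ln T is μ + z_p·σ.
ln(13) = 2.565 and ln(24) = 3.178; z_{0.05} = -1.645, z_{0.5} = 0.
σ = (3.178 − 2.565)/(0 − (-1.645)) = 0.373.
μ = 2.565 − (-1.645)·0.373 = 3.178.
E[T] = exp(μ + σ²/2) = exp(3.178 + 0.0695) = 25.7 hours.

E[T] ≈ 25.7 hours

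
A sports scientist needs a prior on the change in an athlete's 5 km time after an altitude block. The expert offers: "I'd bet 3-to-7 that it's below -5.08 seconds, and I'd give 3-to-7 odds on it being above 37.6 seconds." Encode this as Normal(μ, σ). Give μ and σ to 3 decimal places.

The p-quantile of Normal(μ,σ) is μ + z_p·σ, with z_{0.3} = -0.5244 and z_{0.7} = 0.5244.
Eliminate σ: μ = (z₂·x₁ − z₁·x₂)/(z₂ − z₁) = (0.5244·-5.08 − (-0.5244)·37.6)/1.049 = 16.260.
Then σ = (x₂ − x₁)/(z₂ − z₁) = (37.6 − -5.08)/1.049 = 40.694.

μ = 16.260, σ = 40.694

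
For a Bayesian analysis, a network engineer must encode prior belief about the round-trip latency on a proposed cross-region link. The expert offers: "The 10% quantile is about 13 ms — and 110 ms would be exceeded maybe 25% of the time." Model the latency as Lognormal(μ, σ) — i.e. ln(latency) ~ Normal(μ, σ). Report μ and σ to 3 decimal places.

μ ≈ 3.964, σ ≈ 1.092

If T ~ Lognormal(μ,σ) then ln T ~ Normal(μ,σ), so the p-quantile of ln T is μ + z_p·σ.
ln(13) = 2.565 and ln(110) = 4.7; z_{0.1} = -1.282, z_{0.75} = 0.6745.
σ = (4.7 − 2.565)/(0.6745 − (-1.282)) = 1.092.
μ = 2.565 − (-1.282)·1.092 = 3.964.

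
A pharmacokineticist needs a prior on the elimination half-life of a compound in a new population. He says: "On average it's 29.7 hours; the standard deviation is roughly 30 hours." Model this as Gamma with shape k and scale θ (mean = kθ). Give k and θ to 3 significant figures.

k ≈ 0.98, θ ≈ 30.3

For Gamma(k, scale θ): mean = kθ, variance = kθ², so CV = 1/√k.
CV = SD/mean = 30/29.7 = 1.01, hence k = 1/CV² = 0.98.
Then θ = mean/k = 29.7/0.98 = 30.3.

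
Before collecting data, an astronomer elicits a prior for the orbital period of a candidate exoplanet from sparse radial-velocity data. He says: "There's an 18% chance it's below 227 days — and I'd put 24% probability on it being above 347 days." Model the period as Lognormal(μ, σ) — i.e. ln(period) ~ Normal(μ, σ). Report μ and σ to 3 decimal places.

If T ~ Lognormal(μ,σ) then ln T ~ Normal(μ,σ), so the p-quantile of ln T is μ + z_p·σ.
ln(227) = 5.425 and ln(347) = 5.849; z_{0.18} = -0.9154, z_{0.76} = 0.7063.
σ = (5.849 − 5.425)/(0.7063 − (-0.9154)) = 0.262.
μ = 5.425 − (-0.9154)·0.262 = 5.664.

μ ≈ 5.664, σ ≈ 0.262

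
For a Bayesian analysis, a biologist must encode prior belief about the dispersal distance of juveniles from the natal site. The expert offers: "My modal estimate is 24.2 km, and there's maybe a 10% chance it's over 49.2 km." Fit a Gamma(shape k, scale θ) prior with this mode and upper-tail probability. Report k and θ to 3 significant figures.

k ≈ 4.81, θ ≈ 6.35

Gamma(k,θ) with k>1 has mode (k−1)θ, so θ = 24.2/(k−1).
Need P(X < 49.2) = 0.9 with θ tied to k this way. Start at k = 2, θ = 24.2: P(X<49.2) ≈ 0.603.
Too low — raise k to concentrate. Iterating converges to k ≈ 4.81.
Then θ = 24.2/(4.81−1) ≈ 6.35.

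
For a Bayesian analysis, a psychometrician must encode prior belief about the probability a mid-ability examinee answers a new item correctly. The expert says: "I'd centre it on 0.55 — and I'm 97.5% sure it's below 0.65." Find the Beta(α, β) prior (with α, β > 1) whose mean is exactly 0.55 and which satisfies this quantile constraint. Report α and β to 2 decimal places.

α ≈ 50.43, β ≈ 41.26

With mean 0.55 fixed, write α = 0.55s, β = 0.45s where s = α+β.
Need P(θ < 0.65) = 0.975 under Beta(0.55s, 0.45s). Normal approximation: (q−m)/√(m(1−m)/s) ≈ z_{0.975} = 1.96, so s ≈ 0.55·0.45·(1.96)²/(0.65−0.55)² = 95.1.
At s = 95.1: P(θ<0.65) ≈ 0.977. Adjusting to match 0.975 gives s ≈ 91.70.
So α = 0.55·91.70 ≈ 50.43, β = 0.45·91.70 ≈ 41.26.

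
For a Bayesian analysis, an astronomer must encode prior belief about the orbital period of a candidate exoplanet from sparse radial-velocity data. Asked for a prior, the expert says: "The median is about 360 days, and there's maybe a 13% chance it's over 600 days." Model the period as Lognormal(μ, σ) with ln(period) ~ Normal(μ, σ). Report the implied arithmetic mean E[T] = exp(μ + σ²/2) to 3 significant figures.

E[T] ≈ 399 days

If T ~ Lognormal(μ,σ) then ln T ~ Normal(μ,σ), so the p-quantile of ln T is μ + z_p·σ.
ln(360) = 5.886 and ln(600) = 6.397; z_{0.5} = 0, z_{0.87} = 1.126.
σ = (6.397 − 5.886)/(1.126 − (0)) = 0.454.
μ = 5.886 − (0)·0.454 = 5.886.
E[T] = exp(μ + σ²/2) = exp(5.886 + 0.1028) = 399 days.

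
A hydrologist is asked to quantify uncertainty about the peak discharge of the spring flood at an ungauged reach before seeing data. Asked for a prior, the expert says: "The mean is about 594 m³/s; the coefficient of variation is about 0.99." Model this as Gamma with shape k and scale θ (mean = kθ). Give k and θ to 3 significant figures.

k ≈ 1.02, θ ≈ 582

For Gamma(k, scale θ): mean = kθ, variance = kθ², so CV = 1/√k.
CV = 0.99, hence k = 1/CV² = 1.02.
Then θ = mean/k = 594/1.02 = 582.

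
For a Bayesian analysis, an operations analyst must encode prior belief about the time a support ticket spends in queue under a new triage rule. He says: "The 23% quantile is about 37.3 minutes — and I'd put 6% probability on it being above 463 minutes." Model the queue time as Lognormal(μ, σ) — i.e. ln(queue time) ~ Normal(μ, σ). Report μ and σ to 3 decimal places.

μ ≈ 4.430, σ ≈ 1.098

If T ~ Lognormal(μ,σ) then ln T ~ Normal(μ,σ), so the p-quantile of ln T is μ + z_p·σ.
ln(37.3) = 3.619 and ln(463) = 6.138; z_{0.23} = -0.7388, z_{0.94} = 1.555.
σ = (6.138 − 3.619)/(1.555 − (-0.7388)) = 1.098.
μ = 3.619 − (-0.7388)·1.098 = 4.430.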